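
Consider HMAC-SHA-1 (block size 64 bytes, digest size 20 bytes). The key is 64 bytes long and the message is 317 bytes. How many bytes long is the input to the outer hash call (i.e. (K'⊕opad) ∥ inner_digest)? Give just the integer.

Key is 64 ≤ 64 bytes, zero-padded: |K'| = 64.
Outer input = (K'⊕opad) ∥ H(inner) → 64 + 20 = 84 bytes.

84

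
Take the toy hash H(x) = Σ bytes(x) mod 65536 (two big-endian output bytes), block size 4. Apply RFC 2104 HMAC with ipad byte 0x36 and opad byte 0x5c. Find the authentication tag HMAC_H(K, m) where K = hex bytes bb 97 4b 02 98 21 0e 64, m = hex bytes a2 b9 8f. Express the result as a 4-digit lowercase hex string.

Key hex bytes bb 97 4b 02 98 21 0e 64 is 8 bytes > B = 4, so hash it first: H(key) = 02 ca, then zero-pad to 4 bytes: K' = 02 ca 00 00.
K' ⊕ ipad = 34 fc 36 36.  K' ⊕ opad = 5e 96 5c 5c.
Inner input = (K'⊕ipad) ∥ m = 34 fc 36 36 ∥ a2 b9 8f.
Inner hash: sum = 52+252+54+54+162+185+143 = 902 → 03 86.
Outer input = (K'⊕opad) ∥ inner = 5e 96 5c 5c ∥ 03 86.
Outer hash (tag): sum = 94+150+92+92+3+134 = 565 → 02 35.

0235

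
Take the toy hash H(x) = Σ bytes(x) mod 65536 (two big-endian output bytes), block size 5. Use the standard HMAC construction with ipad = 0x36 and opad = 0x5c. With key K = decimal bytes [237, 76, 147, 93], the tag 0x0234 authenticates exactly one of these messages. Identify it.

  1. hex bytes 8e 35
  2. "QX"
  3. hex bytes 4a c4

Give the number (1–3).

2

Key decimal bytes [237, 76, 147, 93] = ed 4c 93 5d is 4 bytes ≤ B = 5; zero-pad to 5 bytes: K' = ed 4c 93 5d 00.
K' ⊕ ipad = db 7a a5 6b 36; K' ⊕ opad = b1 10 cf 01 5c.
m1: inner = H(db 7a a5 6b 36 8e 35) = 03 5e; tag = H(b1 10 cf 01 5c 03 5e) = 024e
m2: inner = H(db 7a a5 6b 36 51 58) = 03 44; tag = H(b1 10 cf 01 5c 03 44) = 0234 ← matches
m3: inner = H(db 7a a5 6b 36 4a c4) = 03 a9; tag = H(b1 10 cf 01 5c 03 a9) = 0299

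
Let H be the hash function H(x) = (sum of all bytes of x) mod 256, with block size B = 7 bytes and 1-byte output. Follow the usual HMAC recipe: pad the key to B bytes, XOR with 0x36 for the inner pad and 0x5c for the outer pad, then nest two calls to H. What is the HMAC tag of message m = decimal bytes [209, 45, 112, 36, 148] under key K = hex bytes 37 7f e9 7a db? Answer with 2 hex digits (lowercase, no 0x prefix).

Key hex bytes 37 7f e9 7a db is 5 bytes ≤ B = 7; zero-pad to 7 bytes: K' = 37 7f e9 7a db 00 00.
K' ⊕ ipad = 01 49 df 4c ed 36 36.  K' ⊕ opad = 6b 23 b5 26 87 5c 5c.
Inner input = (K'⊕ipad) ∥ m = 01 49 df 4c ed 36 36 ∥ d1 2d 70 24 94.
Inner hash: sum = 1+73+223+76+237+54+54+209+45+112+36+148 = 1268; mod 256 = 244 → f4.
Outer input = (K'⊕opad) ∥ inner = 6b 23 b5 26 87 5c 5c ∥ f4.
Outer hash (tag): sum = 107+35+181+38+135+92+92+244 = 924; mod 256 = 156 → 9c.

9c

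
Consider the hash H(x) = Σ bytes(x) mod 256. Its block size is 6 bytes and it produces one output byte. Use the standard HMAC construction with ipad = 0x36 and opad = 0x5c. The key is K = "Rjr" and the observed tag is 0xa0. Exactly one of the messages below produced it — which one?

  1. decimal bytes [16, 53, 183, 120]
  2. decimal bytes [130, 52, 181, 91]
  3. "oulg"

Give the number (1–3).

Key "Rjr" = 52 6a 72 is 3 bytes ≤ B = 6; zero-pad to 6 bytes: K' = 52 6a 72 00 00 00.
K' ⊕ ipad = 64 5c 44 36 36 36; K' ⊕ opad = 0e 36 2e 5c 5c 5c.
m1: inner = H(64 5c 44 36 36 36 10 35 b7 78) = 1a; tag = H(0e 36 2e 5c 5c 5c 1a) = a0 ← matches
m2: inner = H(64 5c 44 36 36 36 82 34 b5 5b) = 6c; tag = H(0e 36 2e 5c 5c 5c 6c) = f2
m3: inner = H(64 5c 44 36 36 36 6f 75 6c 67) = 5d; tag = H(0e 36 2e 5c 5c 5c 5d) = e3

1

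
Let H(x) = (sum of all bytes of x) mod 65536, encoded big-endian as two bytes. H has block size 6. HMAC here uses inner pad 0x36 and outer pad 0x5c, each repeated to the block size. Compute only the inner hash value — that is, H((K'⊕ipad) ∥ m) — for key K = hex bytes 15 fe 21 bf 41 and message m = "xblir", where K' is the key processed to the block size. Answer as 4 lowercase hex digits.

Key hex bytes 15 fe 21 bf 41 is 5 bytes ≤ B = 6; zero-pad to 6 bytes: K' = 15 fe 21 bf 41 00.
K' ⊕ ipad = 23 c8 17 89 77 36.
Inner input = 23 c8 17 89 77 36 ∥ 78 62 6c 69 72.
Inner hash: sum = 35+200+23+137+119+54+120+98+108+105+114 = 1113 → 04 59.

0459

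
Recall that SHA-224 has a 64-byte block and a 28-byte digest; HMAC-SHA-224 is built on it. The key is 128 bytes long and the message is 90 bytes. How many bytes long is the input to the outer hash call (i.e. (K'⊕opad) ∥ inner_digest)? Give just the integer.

Key is 128 > 64 bytes, so it is hashed to 28 bytes then zero-padded to 64: |K'| = 64.
Outer input = (K'⊕opad) ∥ H(inner) → 64 + 28 = 92 bytes.

92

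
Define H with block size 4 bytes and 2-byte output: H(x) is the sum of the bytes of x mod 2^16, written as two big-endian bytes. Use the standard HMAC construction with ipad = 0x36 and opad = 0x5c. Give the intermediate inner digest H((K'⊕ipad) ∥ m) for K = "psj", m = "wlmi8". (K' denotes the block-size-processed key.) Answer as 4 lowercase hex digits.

030e

Key "psj" = 70 73 6a is 3 bytes ≤ B = 4; zero-pad to 4 bytes: K' = 70 73 6a 00.
K' ⊕ ipad = 46 45 5c 36.
Inner input = 46 45 5c 36 ∥ 77 6c 6d 69 38.
Inner hash: sum = 70+69+92+54+119+108+109+105+56 = 782 → 03 0e.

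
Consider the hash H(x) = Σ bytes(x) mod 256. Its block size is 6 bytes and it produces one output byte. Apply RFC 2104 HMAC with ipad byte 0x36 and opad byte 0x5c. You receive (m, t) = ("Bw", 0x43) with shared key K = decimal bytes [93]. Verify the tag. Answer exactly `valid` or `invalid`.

Key decimal bytes [93] = 5d is 1 byte ≤ B = 6; zero-pad to 6 bytes: K' = 5d 00 00 00 00 00.
K' ⊕ ipad = 6b 36 36 36 36 36; K' ⊕ opad = 01 5c 5c 5c 5c 5c.
Inner hash: sum = 107+54+54+54+54+54+66+119 = 562; mod 256 = 50 → 32.
Outer hash (recomputed tag): sum = 1+92+92+92+92+92+50 = 511; mod 256 = 255 → ff.
Recomputed tag = ff; claimed = 43 → mismatch.

invalid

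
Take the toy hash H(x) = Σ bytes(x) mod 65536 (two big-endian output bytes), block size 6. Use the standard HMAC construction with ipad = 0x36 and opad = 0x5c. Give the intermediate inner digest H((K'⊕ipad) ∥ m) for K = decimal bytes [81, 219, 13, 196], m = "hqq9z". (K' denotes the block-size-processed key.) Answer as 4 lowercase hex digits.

04ea

Key decimal bytes [81, 219, 13, 196] = 51 db 0d c4 is 4 bytes ≤ B = 6; zero-pad to 6 bytes: K' = 51 db 0d c4 00 00.
K' ⊕ ipad = 67 ed 3b f2 36 36.
Inner input = 67 ed 3b f2 36 36 ∥ 68 71 71 39 7a.
Inner hash: sum = 103+237+59+242+54+54+104+113+113+57+122 = 1258 → 04 ea.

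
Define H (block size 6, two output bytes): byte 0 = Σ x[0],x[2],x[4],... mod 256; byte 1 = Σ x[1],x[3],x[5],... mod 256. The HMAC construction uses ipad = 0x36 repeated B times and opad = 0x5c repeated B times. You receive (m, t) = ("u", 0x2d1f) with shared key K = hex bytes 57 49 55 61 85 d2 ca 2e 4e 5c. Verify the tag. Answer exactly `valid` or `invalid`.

invalid

Key hex bytes 57 49 55 61 85 d2 ca 2e 4e 5c is 10 bytes > B = 6, so hash it first: H(key) = 49 06, then zero-pad to 6 bytes: K' = 49 06 00 00 00 00.
K' ⊕ ipad = 7f 30 36 36 36 36; K' ⊕ opad = 15 5a 5c 5c 5c 5c.
Inner hash: even-index sum = 352 mod 256 = 96; odd-index sum = 156 mod 256 = 156 → 60 9c.
Outer hash (recomputed tag): even-index sum = 301 mod 256 = 45; odd-index sum = 430 mod 256 = 174 → 2d ae.
Recomputed tag = 2dae; claimed = 2d1f → mismatch.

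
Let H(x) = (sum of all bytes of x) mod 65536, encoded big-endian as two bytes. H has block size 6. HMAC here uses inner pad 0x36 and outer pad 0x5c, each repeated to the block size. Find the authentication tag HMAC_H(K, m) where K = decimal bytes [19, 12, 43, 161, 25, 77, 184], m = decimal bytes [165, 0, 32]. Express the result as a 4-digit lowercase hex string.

Key decimal bytes [19, 12, 43, 161, 25, 77, 184] = 13 0c 2b a1 19 4d b8 is 7 bytes > B = 6, so hash it first: H(key) = 02 09, then zero-pad to 6 bytes: K' = 02 09 00 00 00 00.
K' ⊕ ipad = 34 3f 36 36 36 36.  K' ⊕ opad = 5e 55 5c 5c 5c 5c.
Inner input = (K'⊕ipad) ∥ m = 34 3f 36 36 36 36 ∥ a5 00 20.
Inner hash: sum = 52+63+54+54+54+54+165+0+32 = 528 → 02 10.
Outer input = (K'⊕opad) ∥ inner = 5e 55 5c 5c 5c 5c ∥ 02 10.
Outer hash (tag): sum = 94+85+92+92+92+92+2+16 = 565 → 02 35.

0235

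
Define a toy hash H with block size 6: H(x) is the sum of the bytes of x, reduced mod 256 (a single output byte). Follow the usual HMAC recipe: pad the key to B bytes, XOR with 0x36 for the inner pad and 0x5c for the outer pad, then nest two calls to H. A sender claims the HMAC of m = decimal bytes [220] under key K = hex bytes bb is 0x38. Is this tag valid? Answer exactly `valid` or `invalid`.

invalid

Key hex bytes bb is 1 byte ≤ B = 6; zero-pad to 6 bytes: K' = bb 00 00 00 00 00.
K' ⊕ ipad = 8d 36 36 36 36 36; K' ⊕ opad = e7 5c 5c 5c 5c 5c.
Inner hash: sum = 141+54+54+54+54+54+220 = 631; mod 256 = 119 → 77.
Outer hash (recomputed tag): sum = 231+92+92+92+92+92+119 = 810; mod 256 = 42 → 2a.
Recomputed tag = 2a; claimed = 38 → mismatch.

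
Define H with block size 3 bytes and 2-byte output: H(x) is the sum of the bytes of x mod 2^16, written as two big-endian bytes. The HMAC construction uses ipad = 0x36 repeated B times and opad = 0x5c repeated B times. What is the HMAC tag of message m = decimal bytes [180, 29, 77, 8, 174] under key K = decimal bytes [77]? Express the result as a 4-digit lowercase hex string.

0186

Key decimal bytes [77] = 4d is 1 byte ≤ B = 3; zero-pad to 3 bytes: K' = 4d 00 00.
K' ⊕ ipad = 7b 36 36.  K' ⊕ opad = 11 5c 5c.
Inner input = (K'⊕ipad) ∥ m = 7b 36 36 ∥ b4 1d 4d 08 ae.
Inner hash: sum = 123+54+54+180+29+77+8+174 = 699 → 02 bb.
Outer input = (K'⊕opad) ∥ inner = 11 5c 5c ∥ 02 bb.
Outer hash (tag): sum = 17+92+92+2+187 = 390 → 01 86.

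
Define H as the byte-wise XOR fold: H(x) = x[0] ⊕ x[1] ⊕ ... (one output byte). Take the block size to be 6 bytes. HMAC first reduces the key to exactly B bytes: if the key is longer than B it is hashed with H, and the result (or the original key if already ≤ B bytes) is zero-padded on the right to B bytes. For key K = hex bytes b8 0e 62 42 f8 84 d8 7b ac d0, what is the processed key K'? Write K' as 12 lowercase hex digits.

|K| = 10 > B = 6, so first hash the key.
H(K): XOR b8⊕0e⊕62⊕42⊕f8⊕84⊕d8⊕7b⊕ac⊕d0 = 35.
Zero-pad H(K) = 35 to 6 bytes: K' = 35 00 00 00 00 00.

350000000000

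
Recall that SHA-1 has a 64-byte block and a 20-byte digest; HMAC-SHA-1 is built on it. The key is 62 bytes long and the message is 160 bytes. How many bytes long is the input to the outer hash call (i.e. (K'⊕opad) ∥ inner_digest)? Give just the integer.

Key is 62 ≤ 64 bytes, zero-padded: |K'| = 64.
Outer input = (K'⊕opad) ∥ H(inner) → 64 + 20 = 84 bytes.

84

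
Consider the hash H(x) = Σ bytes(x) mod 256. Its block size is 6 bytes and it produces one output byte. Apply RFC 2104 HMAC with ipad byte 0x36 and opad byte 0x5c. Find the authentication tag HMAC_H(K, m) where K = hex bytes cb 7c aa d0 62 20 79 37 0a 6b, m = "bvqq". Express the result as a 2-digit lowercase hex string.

Key hex bytes cb 7c aa d0 62 20 79 37 0a 6b is 10 bytes > B = 6, so hash it first: H(key) = 68, then zero-pad to 6 bytes: K' = 68 00 00 00 00 00.
K' ⊕ ipad = 5e 36 36 36 36 36.  K' ⊕ opad = 34 5c 5c 5c 5c 5c.
Inner input = (K'⊕ipad) ∥ m = 5e 36 36 36 36 36 ∥ 62 76 71 71.
Inner hash: sum = 94+54+54+54+54+54+98+118+113+113 = 806; mod 256 = 38 → 26.
Outer input = (K'⊕opad) ∥ inner = 34 5c 5c 5c 5c 5c ∥ 26.
Outer hash (tag): sum = 52+92+92+92+92+92+38 = 550; mod 256 = 38 → 26.

26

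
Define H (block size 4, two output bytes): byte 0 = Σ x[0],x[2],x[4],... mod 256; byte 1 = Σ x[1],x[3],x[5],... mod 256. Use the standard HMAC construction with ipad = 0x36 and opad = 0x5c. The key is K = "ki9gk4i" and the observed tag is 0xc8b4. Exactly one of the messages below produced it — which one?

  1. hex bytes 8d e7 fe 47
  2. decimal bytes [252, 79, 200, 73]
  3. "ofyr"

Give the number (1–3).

2

Key "ki9gk4i" = 6b 69 39 67 6b 34 69 is 7 bytes > B = 4, so hash it first: H(key) = 78 04, then zero-pad to 4 bytes: K' = 78 04 00 00.
K' ⊕ ipad = 4e 32 36 36; K' ⊕ opad = 24 58 5c 5c.
m1: inner = H(4e 32 36 36 8d e7 fe 47) = 0f 96; tag = H(24 58 5c 5c 0f 96) = 8f4a
m2: inner = H(4e 32 36 36 fc 4f c8 49) = 48 00; tag = H(24 58 5c 5c 48 00) = c8b4 ← matches
m3: inner = H(4e 32 36 36 6f 66 79 72) = 6c 40; tag = H(24 58 5c 5c 6c 40) = ecf4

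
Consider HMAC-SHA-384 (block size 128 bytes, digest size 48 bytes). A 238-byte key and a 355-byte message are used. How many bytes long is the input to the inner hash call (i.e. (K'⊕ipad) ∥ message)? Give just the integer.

483

Key is 238 > 128 bytes, so it is hashed to 48 bytes then zero-padded to 128: |K'| = 128.
Inner input = (K'⊕ipad) ∥ m → 128 + 355 = 483 bytes.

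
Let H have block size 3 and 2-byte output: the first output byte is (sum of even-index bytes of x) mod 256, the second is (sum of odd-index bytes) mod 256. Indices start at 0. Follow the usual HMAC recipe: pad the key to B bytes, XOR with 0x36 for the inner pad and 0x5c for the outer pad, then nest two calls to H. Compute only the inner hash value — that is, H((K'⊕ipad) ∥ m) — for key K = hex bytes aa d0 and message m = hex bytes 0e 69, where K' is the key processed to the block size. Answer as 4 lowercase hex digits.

3bf4

Key hex bytes aa d0 is 2 bytes ≤ B = 3; zero-pad to 3 bytes: K' = aa d0 00.
K' ⊕ ipad = 9c e6 36.
Inner input = 9c e6 36 ∥ 0e 69.
Inner hash: even-index sum = 315 mod 256 = 59; odd-index sum = 244 mod 256 = 244 → 3b f4.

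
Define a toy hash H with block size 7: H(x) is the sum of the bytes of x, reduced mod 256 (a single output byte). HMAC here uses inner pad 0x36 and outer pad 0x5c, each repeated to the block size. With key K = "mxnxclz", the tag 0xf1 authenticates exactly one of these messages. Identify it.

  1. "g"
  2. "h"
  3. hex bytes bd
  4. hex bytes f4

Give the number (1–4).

1

Key "mxnxclz" = 6d 78 6e 78 63 6c 7a is exactly B = 7 bytes: K' = 6d 78 6e 78 63 6c 7a.
K' ⊕ ipad = 5b 4e 58 4e 55 5a 4c; K' ⊕ opad = 31 24 32 24 3f 30 26.
m1: inner = H(5b 4e 58 4e 55 5a 4c 67) = b1; tag = H(31 24 32 24 3f 30 26 b1) = f1 ← matches
m2: inner = H(5b 4e 58 4e 55 5a 4c 68) = b2; tag = H(31 24 32 24 3f 30 26 b2) = f2
m3: inner = H(5b 4e 58 4e 55 5a 4c bd) = 07; tag = H(31 24 32 24 3f 30 26 07) = 47
m4: inner = H(5b 4e 58 4e 55 5a 4c f4) = 3e; tag = H(31 24 32 24 3f 30 26 3e) = 7e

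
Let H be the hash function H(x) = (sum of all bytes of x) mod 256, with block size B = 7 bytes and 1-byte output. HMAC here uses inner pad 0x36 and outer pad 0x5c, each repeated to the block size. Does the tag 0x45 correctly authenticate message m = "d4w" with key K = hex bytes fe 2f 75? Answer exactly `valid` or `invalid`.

invalid

Key hex bytes fe 2f 75 is 3 bytes ≤ B = 7; zero-pad to 7 bytes: K' = fe 2f 75 00 00 00 00.
K' ⊕ ipad = c8 19 43 36 36 36 36; K' ⊕ opad = a2 73 29 5c 5c 5c 5c.
Inner hash: sum = 200+25+67+54+54+54+54+100+52+119 = 779; mod 256 = 11 → 0b.
Outer hash (recomputed tag): sum = 162+115+41+92+92+92+92+11 = 697; mod 256 = 185 → b9.
Recomputed tag = b9; claimed = 45 → mismatch.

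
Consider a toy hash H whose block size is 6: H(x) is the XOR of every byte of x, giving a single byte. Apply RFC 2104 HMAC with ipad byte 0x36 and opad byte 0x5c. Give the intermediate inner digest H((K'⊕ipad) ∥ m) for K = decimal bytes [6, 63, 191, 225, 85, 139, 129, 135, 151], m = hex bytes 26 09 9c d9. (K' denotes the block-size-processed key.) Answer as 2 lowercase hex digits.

Key decimal bytes [6, 63, 191, 225, 85, 139, 129, 135, 151] = 06 3f bf e1 55 8b 81 87 97 is 9 bytes > B = 6, so hash it first: H(key) = 28, then zero-pad to 6 bytes: K' = 28 00 00 00 00 00.
K' ⊕ ipad = 1e 36 36 36 36 36.
Inner input = 1e 36 36 36 36 36 ∥ 26 09 9c d9.
Inner hash: XOR 1e⊕36⊕36⊕36⊕36⊕36⊕26⊕09⊕9c⊕d9 = 42.

42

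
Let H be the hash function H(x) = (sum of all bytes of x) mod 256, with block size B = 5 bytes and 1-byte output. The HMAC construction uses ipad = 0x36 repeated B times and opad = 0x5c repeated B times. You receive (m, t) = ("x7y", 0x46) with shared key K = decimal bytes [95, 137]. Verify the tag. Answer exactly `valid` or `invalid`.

Key decimal bytes [95, 137] = 5f 89 is 2 bytes ≤ B = 5; zero-pad to 5 bytes: K' = 5f 89 00 00 00.
K' ⊕ ipad = 69 bf 36 36 36; K' ⊕ opad = 03 d5 5c 5c 5c.
Inner hash: sum = 105+191+54+54+54+120+55+121 = 754; mod 256 = 242 → f2.
Outer hash (recomputed tag): sum = 3+213+92+92+92+242 = 734; mod 256 = 222 → de.
Recomputed tag = de; claimed = 46 → mismatch.

invalid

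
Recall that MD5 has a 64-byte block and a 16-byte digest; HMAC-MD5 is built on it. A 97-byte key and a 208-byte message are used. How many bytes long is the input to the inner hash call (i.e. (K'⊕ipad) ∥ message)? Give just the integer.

Key is 97 > 64 bytes, so it is hashed to 16 bytes then zero-padded to 64: |K'| = 64.
Inner input = (K'⊕ipad) ∥ m → 64 + 208 = 272 bytes.

272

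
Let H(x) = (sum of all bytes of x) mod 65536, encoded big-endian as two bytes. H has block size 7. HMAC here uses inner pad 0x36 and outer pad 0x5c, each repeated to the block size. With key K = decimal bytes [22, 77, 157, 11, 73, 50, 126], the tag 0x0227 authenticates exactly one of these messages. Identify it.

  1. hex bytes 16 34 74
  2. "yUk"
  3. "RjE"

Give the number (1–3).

1

Key decimal bytes [22, 77, 157, 11, 73, 50, 126] = 16 4d 9d 0b 49 32 7e is exactly B = 7 bytes: K' = 16 4d 9d 0b 49 32 7e.
K' ⊕ ipad = 20 7b ab 3d 7f 04 48; K' ⊕ opad = 4a 11 c1 57 15 6e 22.
m1: inner = H(20 7b ab 3d 7f 04 48 16 34 74) = 03 0c; tag = H(4a 11 c1 57 15 6e 22 03 0c) = 0227 ← matches
m2: inner = H(20 7b ab 3d 7f 04 48 79 55 6b) = 03 87; tag = H(4a 11 c1 57 15 6e 22 03 87) = 02a2
m3: inner = H(20 7b ab 3d 7f 04 48 52 6a 45) = 03 4f; tag = H(4a 11 c1 57 15 6e 22 03 4f) = 026a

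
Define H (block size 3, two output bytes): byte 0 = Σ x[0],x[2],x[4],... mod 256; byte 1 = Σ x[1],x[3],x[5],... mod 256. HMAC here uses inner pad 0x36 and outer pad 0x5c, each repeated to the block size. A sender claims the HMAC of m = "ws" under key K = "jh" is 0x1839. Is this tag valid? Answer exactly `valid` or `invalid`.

Key "jh" = 6a 68 is 2 bytes ≤ B = 3; zero-pad to 3 bytes: K' = 6a 68 00.
K' ⊕ ipad = 5c 5e 36; K' ⊕ opad = 36 34 5c.
Inner hash: even-index sum = 261 mod 256 = 5; odd-index sum = 213 mod 256 = 213 → 05 d5.
Outer hash (recomputed tag): even-index sum = 359 mod 256 = 103; odd-index sum = 57 mod 256 = 57 → 67 39.
Recomputed tag = 6739; claimed = 1839 → mismatch.

invalid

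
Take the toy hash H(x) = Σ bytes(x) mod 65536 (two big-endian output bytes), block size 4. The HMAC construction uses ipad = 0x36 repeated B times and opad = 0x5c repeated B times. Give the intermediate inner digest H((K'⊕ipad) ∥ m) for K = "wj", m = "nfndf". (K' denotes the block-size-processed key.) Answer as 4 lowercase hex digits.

Key "wj" = 77 6a is 2 bytes ≤ B = 4; zero-pad to 4 bytes: K' = 77 6a 00 00.
K' ⊕ ipad = 41 5c 36 36.
Inner input = 41 5c 36 36 ∥ 6e 66 6e 64 66.
Inner hash: sum = 65+92+54+54+110+102+110+100+102 = 789 → 03 15.

0315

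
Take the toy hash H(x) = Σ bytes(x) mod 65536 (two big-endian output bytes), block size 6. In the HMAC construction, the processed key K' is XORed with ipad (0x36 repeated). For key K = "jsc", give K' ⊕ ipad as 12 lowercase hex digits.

Key "jsc" = 6a 73 63 is 3 bytes ≤ B = 6; zero-pad to 6 bytes: K' = 6a 73 63 00 00 00.
XOR each byte with 0x36: 6a⊕36=5c, 73⊕36=45, 63⊕36=55, 00⊕36=36, 00⊕36=36, 00⊕36=36.

5c4555363636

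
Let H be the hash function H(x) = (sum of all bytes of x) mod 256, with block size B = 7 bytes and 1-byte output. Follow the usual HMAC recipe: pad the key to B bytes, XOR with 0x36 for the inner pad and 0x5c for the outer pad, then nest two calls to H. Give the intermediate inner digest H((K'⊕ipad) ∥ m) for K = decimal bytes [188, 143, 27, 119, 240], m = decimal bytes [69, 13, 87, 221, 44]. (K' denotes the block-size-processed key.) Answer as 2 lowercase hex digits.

Key decimal bytes [188, 143, 27, 119, 240] = bc 8f 1b 77 f0 is 5 bytes ≤ B = 7; zero-pad to 7 bytes: K' = bc 8f 1b 77 f0 00 00.
K' ⊕ ipad = 8a b9 2d 41 c6 36 36.
Inner input = 8a b9 2d 41 c6 36 36 ∥ 45 0d 57 dd 2c.
Inner hash: sum = 138+185+45+65+198+54+54+69+13+87+221+44 = 1173; mod 256 = 149 → 95.

95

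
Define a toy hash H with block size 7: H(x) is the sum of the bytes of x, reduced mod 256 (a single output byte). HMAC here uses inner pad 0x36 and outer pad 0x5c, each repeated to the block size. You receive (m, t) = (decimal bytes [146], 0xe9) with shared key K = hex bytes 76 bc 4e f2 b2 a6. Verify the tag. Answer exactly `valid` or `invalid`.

Key hex bytes 76 bc 4e f2 b2 a6 is 6 bytes ≤ B = 7; zero-pad to 7 bytes: K' = 76 bc 4e f2 b2 a6 00.
K' ⊕ ipad = 40 8a 78 c4 84 90 36; K' ⊕ opad = 2a e0 12 ae ee fa 5c.
Inner hash: sum = 64+138+120+196+132+144+54+146 = 994; mod 256 = 226 → e2.
Outer hash (recomputed tag): sum = 42+224+18+174+238+250+92+226 = 1264; mod 256 = 240 → f0.
Recomputed tag = f0; claimed = e9 → mismatch.

invalid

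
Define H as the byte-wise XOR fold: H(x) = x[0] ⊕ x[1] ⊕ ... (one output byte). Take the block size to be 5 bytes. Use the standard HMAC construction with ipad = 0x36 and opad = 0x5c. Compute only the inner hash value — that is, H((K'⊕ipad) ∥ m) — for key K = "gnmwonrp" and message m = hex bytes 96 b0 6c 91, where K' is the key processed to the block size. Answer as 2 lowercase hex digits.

fd

Key "gnmwonrp" = 67 6e 6d 77 6f 6e 72 70 is 8 bytes > B = 5, so hash it first: H(key) = 10, then zero-pad to 5 bytes: K' = 10 00 00 00 00.
K' ⊕ ipad = 26 36 36 36 36.
Inner input = 26 36 36 36 36 ∥ 96 b0 6c 91.
Inner hash: XOR 26⊕36⊕36⊕36⊕36⊕96⊕b0⊕6c⊕91 = fd.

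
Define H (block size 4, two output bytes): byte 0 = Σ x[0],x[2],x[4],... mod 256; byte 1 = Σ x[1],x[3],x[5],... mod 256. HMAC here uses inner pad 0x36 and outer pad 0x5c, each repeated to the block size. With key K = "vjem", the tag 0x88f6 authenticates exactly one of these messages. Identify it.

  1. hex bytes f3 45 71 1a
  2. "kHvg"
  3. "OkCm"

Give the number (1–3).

3

Key "vjem" = 76 6a 65 6d is exactly B = 4 bytes: K' = 76 6a 65 6d.
K' ⊕ ipad = 40 5c 53 5b; K' ⊕ opad = 2a 36 39 31.
m1: inner = H(40 5c 53 5b f3 45 71 1a) = f7 16; tag = H(2a 36 39 31 f7 16) = 5a7d
m2: inner = H(40 5c 53 5b 6b 48 76 67) = 74 66; tag = H(2a 36 39 31 74 66) = d7cd
m3: inner = H(40 5c 53 5b 4f 6b 43 6d) = 25 8f; tag = H(2a 36 39 31 25 8f) = 88f6 ← matches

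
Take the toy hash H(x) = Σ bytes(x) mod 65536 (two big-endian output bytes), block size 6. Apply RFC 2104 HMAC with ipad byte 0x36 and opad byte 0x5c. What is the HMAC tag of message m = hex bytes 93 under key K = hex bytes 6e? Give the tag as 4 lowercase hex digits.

02f8

Key hex bytes 6e is 1 byte ≤ B = 6; zero-pad to 6 bytes: K' = 6e 00 00 00 00 00.
K' ⊕ ipad = 58 36 36 36 36 36.  K' ⊕ opad = 32 5c 5c 5c 5c 5c.
Inner input = (K'⊕ipad) ∥ m = 58 36 36 36 36 36 ∥ 93.
Inner hash: sum = 88+54+54+54+54+54+147 = 505 → 01 f9.
Outer input = (K'⊕opad) ∥ inner = 32 5c 5c 5c 5c 5c ∥ 01 f9.
Outer hash (tag): sum = 50+92+92+92+92+92+1+249 = 760 → 02 f8.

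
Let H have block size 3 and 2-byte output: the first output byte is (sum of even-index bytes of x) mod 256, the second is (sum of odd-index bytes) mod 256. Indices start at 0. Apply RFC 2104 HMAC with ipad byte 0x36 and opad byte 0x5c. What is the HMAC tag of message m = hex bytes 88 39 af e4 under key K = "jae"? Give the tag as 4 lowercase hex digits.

fd09

Key "jae" = 6a 61 65 is exactly B = 3 bytes: K' = 6a 61 65.
K' ⊕ ipad = 5c 57 53.  K' ⊕ opad = 36 3d 39.
Inner input = (K'⊕ipad) ∥ m = 5c 57 53 ∥ 88 39 af e4.
Inner hash: even-index sum = 460 mod 256 = 204; odd-index sum = 398 mod 256 = 142 → cc 8e.
Outer input = (K'⊕opad) ∥ inner = 36 3d 39 ∥ cc 8e.
Outer hash (tag): even-index sum = 253 mod 256 = 253; odd-index sum = 265 mod 256 = 9 → fd 09.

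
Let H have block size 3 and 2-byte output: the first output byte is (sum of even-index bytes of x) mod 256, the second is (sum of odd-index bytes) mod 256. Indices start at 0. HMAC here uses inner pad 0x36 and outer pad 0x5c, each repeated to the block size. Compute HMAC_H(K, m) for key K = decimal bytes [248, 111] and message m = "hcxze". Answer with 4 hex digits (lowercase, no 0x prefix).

9e14

Key decimal bytes [248, 111] = f8 6f is 2 bytes ≤ B = 3; zero-pad to 3 bytes: K' = f8 6f 00.
K' ⊕ ipad = ce 59 36.  K' ⊕ opad = a4 33 5c.
Inner input = (K'⊕ipad) ∥ m = ce 59 36 ∥ 68 63 78 7a 65.
Inner hash: even-index sum = 481 mod 256 = 225; odd-index sum = 414 mod 256 = 158 → e1 9e.
Outer input = (K'⊕opad) ∥ inner = a4 33 5c ∥ e1 9e.
Outer hash (tag): even-index sum = 414 mod 256 = 158; odd-index sum = 276 mod 256 = 20 → 9e 14.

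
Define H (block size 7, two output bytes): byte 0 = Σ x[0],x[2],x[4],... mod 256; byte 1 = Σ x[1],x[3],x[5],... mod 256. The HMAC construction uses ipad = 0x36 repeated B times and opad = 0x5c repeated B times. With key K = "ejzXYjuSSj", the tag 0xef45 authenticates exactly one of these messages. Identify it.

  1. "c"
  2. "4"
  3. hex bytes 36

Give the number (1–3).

Key "ejzXYjuSSj" = 65 6a 7a 58 59 6a 75 53 53 6a is 10 bytes > B = 7, so hash it first: H(key) = 00 e9, then zero-pad to 7 bytes: K' = 00 e9 00 00 00 00 00.
K' ⊕ ipad = 36 df 36 36 36 36 36; K' ⊕ opad = 5c b5 5c 5c 5c 5c 5c.
m1: inner = H(36 df 36 36 36 36 36 63) = d8 ae; tag = H(5c b5 5c 5c 5c 5c 5c d8 ae) = 1e45
m2: inner = H(36 df 36 36 36 36 36 34) = d8 7f; tag = H(5c b5 5c 5c 5c 5c 5c d8 7f) = ef45 ← matches
m3: inner = H(36 df 36 36 36 36 36 36) = d8 81; tag = H(5c b5 5c 5c 5c 5c 5c d8 81) = f145

2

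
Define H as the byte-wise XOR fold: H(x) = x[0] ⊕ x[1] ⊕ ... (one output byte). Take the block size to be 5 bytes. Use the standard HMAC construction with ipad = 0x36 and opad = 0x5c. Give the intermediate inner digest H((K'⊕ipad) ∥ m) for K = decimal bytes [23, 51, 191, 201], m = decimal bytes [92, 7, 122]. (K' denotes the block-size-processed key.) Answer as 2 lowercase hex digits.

Key decimal bytes [23, 51, 191, 201] = 17 33 bf c9 is 4 bytes ≤ B = 5; zero-pad to 5 bytes: K' = 17 33 bf c9 00.
K' ⊕ ipad = 21 05 89 ff 36.
Inner input = 21 05 89 ff 36 ∥ 5c 07 7a.
Inner hash: XOR 21⊕05⊕89⊕ff⊕36⊕5c⊕07⊕7a = 45.

45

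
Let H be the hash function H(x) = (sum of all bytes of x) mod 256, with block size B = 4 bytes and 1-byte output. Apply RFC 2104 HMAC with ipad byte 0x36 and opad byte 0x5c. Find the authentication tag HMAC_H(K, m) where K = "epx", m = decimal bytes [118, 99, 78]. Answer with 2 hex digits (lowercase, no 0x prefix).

29

Key "epx" = 65 70 78 is 3 bytes ≤ B = 4; zero-pad to 4 bytes: K' = 65 70 78 00.
K' ⊕ ipad = 53 46 4e 36.  K' ⊕ opad = 39 2c 24 5c.
Inner input = (K'⊕ipad) ∥ m = 53 46 4e 36 ∥ 76 63 4e.
Inner hash: sum = 83+70+78+54+118+99+78 = 580; mod 256 = 68 → 44.
Outer input = (K'⊕opad) ∥ inner = 39 2c 24 5c ∥ 44.
Outer hash (tag): sum = 57+44+36+92+68 = 297; mod 256 = 41 → 29.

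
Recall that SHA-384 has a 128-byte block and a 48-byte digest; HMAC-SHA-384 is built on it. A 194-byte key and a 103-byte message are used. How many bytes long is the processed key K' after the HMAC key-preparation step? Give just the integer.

Key is 194 > 128 bytes, so it is hashed to 48 bytes then zero-padded to 128: |K'| = 128.

128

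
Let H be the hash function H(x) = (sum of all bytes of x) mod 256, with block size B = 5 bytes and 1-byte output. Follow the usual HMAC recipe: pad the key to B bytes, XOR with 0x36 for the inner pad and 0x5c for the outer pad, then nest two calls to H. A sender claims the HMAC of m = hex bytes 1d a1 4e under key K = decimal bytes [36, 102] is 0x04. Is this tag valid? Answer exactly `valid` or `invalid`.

invalid

Key decimal bytes [36, 102] = 24 66 is 2 bytes ≤ B = 5; zero-pad to 5 bytes: K' = 24 66 00 00 00.
K' ⊕ ipad = 12 50 36 36 36; K' ⊕ opad = 78 3a 5c 5c 5c.
Inner hash: sum = 18+80+54+54+54+29+161+78 = 528; mod 256 = 16 → 10.
Outer hash (recomputed tag): sum = 120+58+92+92+92+16 = 470; mod 256 = 214 → d6.
Recomputed tag = d6; claimed = 04 → mismatch.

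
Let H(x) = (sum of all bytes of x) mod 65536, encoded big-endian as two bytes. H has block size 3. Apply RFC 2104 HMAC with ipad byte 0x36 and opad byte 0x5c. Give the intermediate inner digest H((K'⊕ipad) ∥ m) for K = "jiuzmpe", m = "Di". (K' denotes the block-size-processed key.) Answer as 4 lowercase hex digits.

014a

Key "jiuzmpe" = 6a 69 75 7a 6d 70 65 is 7 bytes > B = 3, so hash it first: H(key) = 03 04, then zero-pad to 3 bytes: K' = 03 04 00.
K' ⊕ ipad = 35 32 36.
Inner input = 35 32 36 ∥ 44 69.
Inner hash: sum = 53+50+54+68+105 = 330 → 01 4a.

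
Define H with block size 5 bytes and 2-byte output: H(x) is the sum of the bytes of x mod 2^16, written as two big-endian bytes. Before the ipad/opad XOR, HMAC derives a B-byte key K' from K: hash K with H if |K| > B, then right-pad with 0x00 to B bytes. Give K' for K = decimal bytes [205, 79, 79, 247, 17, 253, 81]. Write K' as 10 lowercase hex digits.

03c1000000

|K| = 7 > B = 5, so first hash the key.
H(K): sum = 205+79+79+247+17+253+81 = 961 → 03 c1.
Zero-pad H(K) = 03 c1 to 5 bytes: K' = 03 c1 00 00 00.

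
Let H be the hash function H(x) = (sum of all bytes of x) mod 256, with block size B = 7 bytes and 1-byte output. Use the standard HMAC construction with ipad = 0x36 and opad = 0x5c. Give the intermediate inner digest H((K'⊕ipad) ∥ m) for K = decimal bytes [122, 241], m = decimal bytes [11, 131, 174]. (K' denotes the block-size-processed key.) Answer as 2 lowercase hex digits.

5d

Key decimal bytes [122, 241] = 7a f1 is 2 bytes ≤ B = 7; zero-pad to 7 bytes: K' = 7a f1 00 00 00 00 00.
K' ⊕ ipad = 4c c7 36 36 36 36 36.
Inner input = 4c c7 36 36 36 36 36 ∥ 0b 83 ae.
Inner hash: sum = 76+199+54+54+54+54+54+11+131+174 = 861; mod 256 = 93 → 5d.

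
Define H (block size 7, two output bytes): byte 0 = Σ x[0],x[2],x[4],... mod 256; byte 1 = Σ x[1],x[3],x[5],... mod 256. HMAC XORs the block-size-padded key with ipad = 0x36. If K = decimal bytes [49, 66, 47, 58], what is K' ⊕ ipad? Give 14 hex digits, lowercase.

Key decimal bytes [49, 66, 47, 58] = 31 42 2f 3a is 4 bytes ≤ B = 7; zero-pad to 7 bytes: K' = 31 42 2f 3a 00 00 00.
XOR each byte with 0x36: 31⊕36=07, 42⊕36=74, 2f⊕36=19, 3a⊕36=0c, 00⊕36=36, 00⊕36=36, 00⊕36=36.

0774190c363636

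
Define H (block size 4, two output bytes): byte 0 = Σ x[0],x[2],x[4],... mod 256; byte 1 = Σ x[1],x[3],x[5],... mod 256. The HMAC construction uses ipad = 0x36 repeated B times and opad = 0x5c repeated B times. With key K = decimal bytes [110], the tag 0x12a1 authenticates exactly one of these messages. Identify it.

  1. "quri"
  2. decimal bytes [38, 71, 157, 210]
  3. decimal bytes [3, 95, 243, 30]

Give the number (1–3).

Key decimal bytes [110] = 6e is 1 byte ≤ B = 4; zero-pad to 4 bytes: K' = 6e 00 00 00.
K' ⊕ ipad = 58 36 36 36; K' ⊕ opad = 32 5c 5c 5c.
m1: inner = H(58 36 36 36 71 75 72 69) = 71 4a; tag = H(32 5c 5c 5c 71 4a) = ff02
m2: inner = H(58 36 36 36 26 47 9d d2) = 51 85; tag = H(32 5c 5c 5c 51 85) = df3d
m3: inner = H(58 36 36 36 03 5f f3 1e) = 84 e9; tag = H(32 5c 5c 5c 84 e9) = 12a1 ← matches

3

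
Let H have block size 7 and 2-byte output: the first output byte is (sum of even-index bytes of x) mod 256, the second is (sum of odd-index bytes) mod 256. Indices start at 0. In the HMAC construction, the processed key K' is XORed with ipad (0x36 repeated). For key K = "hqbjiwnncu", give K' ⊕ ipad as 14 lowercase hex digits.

32033636363636

Key "hqbjiwnncu" = 68 71 62 6a 69 77 6e 6e 63 75 is 10 bytes > B = 7, so hash it first: H(key) = 04 35, then zero-pad to 7 bytes: K' = 04 35 00 00 00 00 00.
XOR each byte with 0x36: 04⊕36=32, 35⊕36=03, 00⊕36=36, 00⊕36=36, 00⊕36=36, 00⊕36=36, 00⊕36=36.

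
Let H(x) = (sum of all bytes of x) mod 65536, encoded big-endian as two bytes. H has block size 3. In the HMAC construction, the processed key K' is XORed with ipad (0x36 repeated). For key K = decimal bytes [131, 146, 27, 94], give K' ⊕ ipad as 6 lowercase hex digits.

37b836

Key decimal bytes [131, 146, 27, 94] = 83 92 1b 5e is 4 bytes > B = 3, so hash it first: H(key) = 01 8e, then zero-pad to 3 bytes: K' = 01 8e 00.
XOR each byte with 0x36: 01⊕36=37, 8e⊕36=b8, 00⊕36=36.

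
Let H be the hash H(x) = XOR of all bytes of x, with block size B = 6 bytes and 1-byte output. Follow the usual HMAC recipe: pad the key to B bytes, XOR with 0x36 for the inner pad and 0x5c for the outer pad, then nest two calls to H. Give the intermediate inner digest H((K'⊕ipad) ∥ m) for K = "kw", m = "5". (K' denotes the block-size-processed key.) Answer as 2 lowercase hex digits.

29

Key "kw" = 6b 77 is 2 bytes ≤ B = 6; zero-pad to 6 bytes: K' = 6b 77 00 00 00 00.
K' ⊕ ipad = 5d 41 36 36 36 36.
Inner input = 5d 41 36 36 36 36 ∥ 35.
Inner hash: XOR 5d⊕41⊕36⊕36⊕36⊕36⊕35 = 29.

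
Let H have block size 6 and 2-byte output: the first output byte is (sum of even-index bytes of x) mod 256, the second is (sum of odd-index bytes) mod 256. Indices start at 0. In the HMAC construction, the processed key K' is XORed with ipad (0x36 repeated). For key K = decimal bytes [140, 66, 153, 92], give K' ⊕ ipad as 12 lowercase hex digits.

Key decimal bytes [140, 66, 153, 92] = 8c 42 99 5c is 4 bytes ≤ B = 6; zero-pad to 6 bytes: K' = 8c 42 99 5c 00 00.
XOR each byte with 0x36: 8c⊕36=ba, 42⊕36=74, 99⊕36=af, 5c⊕36=6a, 00⊕36=36, 00⊕36=36.

ba74af6a3636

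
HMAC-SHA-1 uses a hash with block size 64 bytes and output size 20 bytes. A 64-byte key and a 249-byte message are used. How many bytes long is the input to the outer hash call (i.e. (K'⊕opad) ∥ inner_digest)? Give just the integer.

84

Key is 64 ≤ 64 bytes, zero-padded: |K'| = 64.
Outer input = (K'⊕opad) ∥ H(inner) → 64 + 20 = 84 bytes.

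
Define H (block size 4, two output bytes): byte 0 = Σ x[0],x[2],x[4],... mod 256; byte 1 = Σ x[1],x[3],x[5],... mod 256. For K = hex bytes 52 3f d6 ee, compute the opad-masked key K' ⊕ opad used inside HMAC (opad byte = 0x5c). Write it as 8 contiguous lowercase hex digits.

Key hex bytes 52 3f d6 ee is exactly B = 4 bytes: K' = 52 3f d6 ee.
XOR each byte with 0x5c: 52⊕5c=0e, 3f⊕5c=63, d6⊕5c=8a, ee⊕5c=b2.

0e638ab2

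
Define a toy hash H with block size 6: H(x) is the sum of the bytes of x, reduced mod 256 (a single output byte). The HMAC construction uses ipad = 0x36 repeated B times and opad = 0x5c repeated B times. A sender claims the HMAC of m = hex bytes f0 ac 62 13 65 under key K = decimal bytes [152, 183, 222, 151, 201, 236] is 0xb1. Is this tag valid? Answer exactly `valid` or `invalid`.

invalid

Key decimal bytes [152, 183, 222, 151, 201, 236] = 98 b7 de 97 c9 ec is exactly B = 6 bytes: K' = 98 b7 de 97 c9 ec.
K' ⊕ ipad = ae 81 e8 a1 ff da; K' ⊕ opad = c4 eb 82 cb 95 b0.
Inner hash: sum = 174+129+232+161+255+218+240+172+98+19+101 = 1799; mod 256 = 7 → 07.
Outer hash (recomputed tag): sum = 196+235+130+203+149+176+7 = 1096; mod 256 = 72 → 48.
Recomputed tag = 48; claimed = b1 → mismatch.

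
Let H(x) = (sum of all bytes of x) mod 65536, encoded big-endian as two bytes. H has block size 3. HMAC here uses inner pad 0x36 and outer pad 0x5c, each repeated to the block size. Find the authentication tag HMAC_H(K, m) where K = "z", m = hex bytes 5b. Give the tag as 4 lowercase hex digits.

Key "z" = 7a is 1 byte ≤ B = 3; zero-pad to 3 bytes: K' = 7a 00 00.
K' ⊕ ipad = 4c 36 36.  K' ⊕ opad = 26 5c 5c.
Inner input = (K'⊕ipad) ∥ m = 4c 36 36 ∥ 5b.
Inner hash: sum = 76+54+54+91 = 275 → 01 13.
Outer input = (K'⊕opad) ∥ inner = 26 5c 5c ∥ 01 13.
Outer hash (tag): sum = 38+92+92+1+19 = 242 → 00 f2.

00f2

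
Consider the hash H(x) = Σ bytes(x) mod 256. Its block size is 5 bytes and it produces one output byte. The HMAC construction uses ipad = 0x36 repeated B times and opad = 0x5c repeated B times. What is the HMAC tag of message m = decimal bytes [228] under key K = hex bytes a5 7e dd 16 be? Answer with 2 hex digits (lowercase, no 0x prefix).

Key hex bytes a5 7e dd 16 be is exactly B = 5 bytes: K' = a5 7e dd 16 be.
K' ⊕ ipad = 93 48 eb 20 88.  K' ⊕ opad = f9 22 81 4a e2.
Inner input = (K'⊕ipad) ∥ m = 93 48 eb 20 88 ∥ e4.
Inner hash: sum = 147+72+235+32+136+228 = 850; mod 256 = 82 → 52.
Outer input = (K'⊕opad) ∥ inner = f9 22 81 4a e2 ∥ 52.
Outer hash (tag): sum = 249+34+129+74+226+82 = 794; mod 256 = 26 → 1a.

1a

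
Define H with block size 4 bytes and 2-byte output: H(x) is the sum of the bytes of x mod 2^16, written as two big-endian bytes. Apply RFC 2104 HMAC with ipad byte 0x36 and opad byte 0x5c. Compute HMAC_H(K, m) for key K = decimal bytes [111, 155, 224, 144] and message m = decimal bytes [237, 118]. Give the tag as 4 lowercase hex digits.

Key decimal bytes [111, 155, 224, 144] = 6f 9b e0 90 is exactly B = 4 bytes: K' = 6f 9b e0 90.
K' ⊕ ipad = 59 ad d6 a6.  K' ⊕ opad = 33 c7 bc cc.
Inner input = (K'⊕ipad) ∥ m = 59 ad d6 a6 ∥ ed 76.
Inner hash: sum = 89+173+214+166+237+118 = 997 → 03 e5.
Outer input = (K'⊕opad) ∥ inner = 33 c7 bc cc ∥ 03 e5.
Outer hash (tag): sum = 51+199+188+204+3+229 = 874 → 03 6a.

036a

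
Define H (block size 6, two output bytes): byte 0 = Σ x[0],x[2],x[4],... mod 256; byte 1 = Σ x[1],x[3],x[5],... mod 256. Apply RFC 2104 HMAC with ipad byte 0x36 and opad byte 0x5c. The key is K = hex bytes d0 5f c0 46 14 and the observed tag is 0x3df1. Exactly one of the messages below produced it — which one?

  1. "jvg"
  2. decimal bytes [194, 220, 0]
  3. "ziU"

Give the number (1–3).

3

Key hex bytes d0 5f c0 46 14 is 5 bytes ≤ B = 6; zero-pad to 6 bytes: K' = d0 5f c0 46 14 00.
K' ⊕ ipad = e6 69 f6 70 22 36; K' ⊕ opad = 8c 03 9c 1a 48 5c.
m1: inner = H(e6 69 f6 70 22 36 6a 76 67) = cf 85; tag = H(8c 03 9c 1a 48 5c cf 85) = 3ffe
m2: inner = H(e6 69 f6 70 22 36 c2 dc 00) = c0 eb; tag = H(8c 03 9c 1a 48 5c c0 eb) = 3064
m3: inner = H(e6 69 f6 70 22 36 7a 69 55) = cd 78; tag = H(8c 03 9c 1a 48 5c cd 78) = 3df1 ← matches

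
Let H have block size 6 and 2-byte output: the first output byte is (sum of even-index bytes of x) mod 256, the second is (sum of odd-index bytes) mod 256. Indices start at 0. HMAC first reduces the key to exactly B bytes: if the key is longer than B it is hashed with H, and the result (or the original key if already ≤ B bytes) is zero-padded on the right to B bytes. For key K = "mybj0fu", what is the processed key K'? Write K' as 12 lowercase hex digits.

744900000000

|K| = 7 > B = 6, so first hash the key.
H(K): even-index sum = 372 mod 256 = 116; odd-index sum = 329 mod 256 = 73 → 74 49.
Zero-pad H(K) = 74 49 to 6 bytes: K' = 74 49 00 00 00 00.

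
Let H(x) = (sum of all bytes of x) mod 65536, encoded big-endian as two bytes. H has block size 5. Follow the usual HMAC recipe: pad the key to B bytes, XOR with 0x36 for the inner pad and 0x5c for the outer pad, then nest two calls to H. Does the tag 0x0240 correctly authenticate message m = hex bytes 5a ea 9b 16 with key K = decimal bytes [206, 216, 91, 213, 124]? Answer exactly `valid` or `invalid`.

Key decimal bytes [206, 216, 91, 213, 124] = ce d8 5b d5 7c is exactly B = 5 bytes: K' = ce d8 5b d5 7c.
K' ⊕ ipad = f8 ee 6d e3 4a; K' ⊕ opad = 92 84 07 89 20.
Inner hash: sum = 248+238+109+227+74+90+234+155+22 = 1397 → 05 75.
Outer hash (recomputed tag): sum = 146+132+7+137+32+5+117 = 576 → 02 40.
Recomputed tag = 0240; claimed = 0240 → match.

valid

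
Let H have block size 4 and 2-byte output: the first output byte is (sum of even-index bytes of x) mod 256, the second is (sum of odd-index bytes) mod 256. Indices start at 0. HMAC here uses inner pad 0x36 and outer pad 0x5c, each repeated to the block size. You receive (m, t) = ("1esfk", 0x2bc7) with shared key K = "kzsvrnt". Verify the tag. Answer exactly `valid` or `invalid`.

valid

Key "kzsvrnt" = 6b 7a 73 76 72 6e 74 is 7 bytes > B = 4, so hash it first: H(key) = c4 5e, then zero-pad to 4 bytes: K' = c4 5e 00 00.
K' ⊕ ipad = f2 68 36 36; K' ⊕ opad = 98 02 5c 5c.
Inner hash: even-index sum = 567 mod 256 = 55; odd-index sum = 361 mod 256 = 105 → 37 69.
Outer hash (recomputed tag): even-index sum = 299 mod 256 = 43; odd-index sum = 199 mod 256 = 199 → 2b c7.
Recomputed tag = 2bc7; claimed = 2bc7 → match.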